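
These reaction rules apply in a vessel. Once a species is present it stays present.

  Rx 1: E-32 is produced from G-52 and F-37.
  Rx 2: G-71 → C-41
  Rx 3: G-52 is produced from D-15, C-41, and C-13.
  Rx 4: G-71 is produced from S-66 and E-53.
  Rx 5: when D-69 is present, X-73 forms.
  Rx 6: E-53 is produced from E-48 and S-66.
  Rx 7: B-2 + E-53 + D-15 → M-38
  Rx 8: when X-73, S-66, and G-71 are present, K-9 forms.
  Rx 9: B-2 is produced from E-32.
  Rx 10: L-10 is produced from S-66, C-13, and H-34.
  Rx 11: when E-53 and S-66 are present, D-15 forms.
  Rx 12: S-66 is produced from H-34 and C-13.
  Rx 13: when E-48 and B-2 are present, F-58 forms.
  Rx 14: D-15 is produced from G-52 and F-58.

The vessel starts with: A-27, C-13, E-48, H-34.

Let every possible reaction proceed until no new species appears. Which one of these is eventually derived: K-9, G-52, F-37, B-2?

G-52

H-34 and C-13 present → S-66 forms (Rx 12).
E-48 and S-66 present → E-53 forms (Rx 6).
S-66 and E-53 present → G-71 forms (Rx 4).
E-53 and S-66 present → D-15 forms (Rx 11).
G-71 present → C-41 forms (Rx 2).
D-15, C-41, and C-13 present → G-52 forms (Rx 3).
B-2 would need E-32 (Rx 9), but E-32 never forms. K-9 would need X-73, S-66, and G-71 (Rx 8), but X-73 never forms. No rule produces F-37, and it is not given.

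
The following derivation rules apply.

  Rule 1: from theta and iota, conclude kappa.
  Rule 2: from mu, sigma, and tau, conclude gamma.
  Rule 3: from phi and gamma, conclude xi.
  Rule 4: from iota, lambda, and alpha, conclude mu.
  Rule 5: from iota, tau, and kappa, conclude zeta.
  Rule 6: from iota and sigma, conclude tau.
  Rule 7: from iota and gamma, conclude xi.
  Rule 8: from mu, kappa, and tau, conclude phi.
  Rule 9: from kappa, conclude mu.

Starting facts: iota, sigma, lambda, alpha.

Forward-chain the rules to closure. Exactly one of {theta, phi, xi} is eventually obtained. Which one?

xi

From iota and sigma, Rule 6 gives tau.
iota, lambda, and alpha hold, so mu follows (Rule 4).
mu, sigma, and tau hold, so gamma follows (Rule 2).
From iota and gamma, Rule 7 gives xi.
phi would need mu, kappa, and tau (Rule 8), but kappa is never established. No rule produces theta, and it is not given.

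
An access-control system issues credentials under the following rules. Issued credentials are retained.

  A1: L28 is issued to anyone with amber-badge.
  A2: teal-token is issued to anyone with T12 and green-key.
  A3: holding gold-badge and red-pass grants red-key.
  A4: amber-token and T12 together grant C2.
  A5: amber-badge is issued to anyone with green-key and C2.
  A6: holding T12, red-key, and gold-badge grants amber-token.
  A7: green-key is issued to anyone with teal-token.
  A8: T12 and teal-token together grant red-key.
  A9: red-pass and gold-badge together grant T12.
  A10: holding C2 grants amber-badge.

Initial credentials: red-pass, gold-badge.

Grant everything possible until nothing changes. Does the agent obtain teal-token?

teal-token would need T12 and green-key (A2), but green-key is never granted.

No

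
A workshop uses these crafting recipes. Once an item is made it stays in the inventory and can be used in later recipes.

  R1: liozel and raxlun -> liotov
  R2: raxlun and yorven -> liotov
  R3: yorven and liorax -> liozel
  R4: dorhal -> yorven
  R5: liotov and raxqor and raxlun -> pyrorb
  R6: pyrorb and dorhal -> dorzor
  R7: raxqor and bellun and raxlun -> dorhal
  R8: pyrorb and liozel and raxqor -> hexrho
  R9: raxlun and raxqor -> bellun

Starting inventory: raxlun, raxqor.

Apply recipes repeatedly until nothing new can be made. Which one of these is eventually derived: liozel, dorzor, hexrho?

dorzor

raxlun and raxqor -> bellun (R9).
raxqor and bellun and raxlun -> dorhal (R7).
Using R4, dorhal makes yorven.
raxlun and yorven -> liotov (R2).
Using R5, liotov, raxqor, and raxlun make pyrorb.
pyrorb and dorhal -> dorzor (R6).
hexrho would need pyrorb, liozel, and raxqor (R8), but liozel is never obtained. liozel would need yorven and liorax (R3), but liorax is never obtained.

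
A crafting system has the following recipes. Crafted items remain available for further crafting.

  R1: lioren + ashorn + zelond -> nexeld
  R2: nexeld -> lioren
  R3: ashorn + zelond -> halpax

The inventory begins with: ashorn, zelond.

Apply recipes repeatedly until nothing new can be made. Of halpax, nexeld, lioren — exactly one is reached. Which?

halpax

ashorn + zelond -> halpax (R3).
lioren would need nexeld (R2), but nexeld is never obtained. nexeld would need lioren, ashorn, and zelond (R1), but lioren is never obtained.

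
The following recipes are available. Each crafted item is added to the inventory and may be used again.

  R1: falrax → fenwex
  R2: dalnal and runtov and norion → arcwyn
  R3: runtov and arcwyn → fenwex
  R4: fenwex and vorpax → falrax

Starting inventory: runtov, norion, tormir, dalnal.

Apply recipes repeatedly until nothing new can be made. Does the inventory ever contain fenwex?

Yes

Using R2, dalnal, runtov, and norion make arcwyn.
runtov and arcwyn → fenwex (R3).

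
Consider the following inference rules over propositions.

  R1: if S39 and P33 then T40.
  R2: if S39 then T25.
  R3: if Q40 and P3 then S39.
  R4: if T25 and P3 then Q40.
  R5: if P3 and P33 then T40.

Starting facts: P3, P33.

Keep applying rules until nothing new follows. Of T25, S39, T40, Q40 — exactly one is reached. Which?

T40

P3 and P33 hold, so T40 follows (R5).
Q40 would need T25 and P3 (R4), but T25 is never established. T25 would need S39 (R2), but S39 is never established. S39 would need Q40 and P3 (R3), but Q40 is never established.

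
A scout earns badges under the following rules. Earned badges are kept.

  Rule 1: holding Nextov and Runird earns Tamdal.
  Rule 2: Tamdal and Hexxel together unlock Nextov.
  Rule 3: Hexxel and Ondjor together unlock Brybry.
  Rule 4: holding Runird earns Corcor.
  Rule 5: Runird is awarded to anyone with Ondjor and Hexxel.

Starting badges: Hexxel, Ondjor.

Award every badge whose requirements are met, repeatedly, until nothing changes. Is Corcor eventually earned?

Yes

With Ondjor and Hexxel, Runird is earned (Rule 5).
With Runird, Corcor is earned (Rule 4).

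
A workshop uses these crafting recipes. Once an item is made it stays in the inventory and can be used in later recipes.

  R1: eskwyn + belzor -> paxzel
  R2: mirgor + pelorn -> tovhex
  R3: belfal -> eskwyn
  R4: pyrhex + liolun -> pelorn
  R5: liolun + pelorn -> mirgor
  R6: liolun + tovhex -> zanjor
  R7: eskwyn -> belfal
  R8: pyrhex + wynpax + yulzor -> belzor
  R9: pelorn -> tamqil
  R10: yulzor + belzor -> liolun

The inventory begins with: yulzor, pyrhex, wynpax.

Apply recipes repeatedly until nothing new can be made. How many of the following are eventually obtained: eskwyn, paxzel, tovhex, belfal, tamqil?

2

pyrhex + wynpax + yulzor -> belzor (R8).
yulzor + belzor -> liolun (R10).
Using R4, pyrhex and liolun make pelorn.
liolun + pelorn -> mirgor (R5).
Using R9, pelorn makes tamqil.
mirgor + pelorn -> tovhex (R2).
eskwyn would need belfal (R3), but belfal is never obtained.
paxzel would need eskwyn and belzor (R1), but eskwyn is never obtained.
tovhex: reached.
belfal would need eskwyn (R7), but eskwyn is never obtained.
tamqil: reached.
Reached: tovhex and tamqil — 2 of the 5.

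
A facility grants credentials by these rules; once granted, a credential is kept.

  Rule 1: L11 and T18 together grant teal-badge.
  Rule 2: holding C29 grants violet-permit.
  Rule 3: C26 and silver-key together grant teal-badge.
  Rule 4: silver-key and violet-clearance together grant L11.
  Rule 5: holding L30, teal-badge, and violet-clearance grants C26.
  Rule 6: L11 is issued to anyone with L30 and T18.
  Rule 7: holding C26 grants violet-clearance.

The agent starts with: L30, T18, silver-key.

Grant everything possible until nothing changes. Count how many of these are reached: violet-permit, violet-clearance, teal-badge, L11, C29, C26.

Holding L30 and T18 grants L11 (Rule 6).
Holding L11 and T18 grants teal-badge (Rule 1).
violet-permit would need C29 (Rule 2), but C29 is never granted.
violet-clearance would need C26 (Rule 7), but C26 is never granted.
teal-badge: reached.
L11: reached.
No rule produces C29, and it is not given.
C26 would need L30, teal-badge, and violet-clearance (Rule 5), but violet-clearance is never granted.
Reached: teal-badge and L11 — 2 of the 6.

2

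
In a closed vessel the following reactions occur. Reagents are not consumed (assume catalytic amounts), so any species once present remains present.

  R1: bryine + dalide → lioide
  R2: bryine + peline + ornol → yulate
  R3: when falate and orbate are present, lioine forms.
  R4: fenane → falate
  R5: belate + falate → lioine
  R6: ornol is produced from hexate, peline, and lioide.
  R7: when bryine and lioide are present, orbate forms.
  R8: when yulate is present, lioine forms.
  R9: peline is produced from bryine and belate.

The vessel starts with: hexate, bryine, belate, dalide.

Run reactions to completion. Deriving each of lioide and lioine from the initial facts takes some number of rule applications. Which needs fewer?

lioide

lioide: bryine and dalide present → lioide forms (R1). [1 rule application]
lioine: bryine and belate present → peline forms (R9). bryine and dalide present → lioide forms (R1). hexate, peline, and lioide present → ornol forms (R6). bryine, peline, and ornol present → yulate forms (R2). yulate present → lioine forms (R8). [5 rule applications]
lioide needs fewer.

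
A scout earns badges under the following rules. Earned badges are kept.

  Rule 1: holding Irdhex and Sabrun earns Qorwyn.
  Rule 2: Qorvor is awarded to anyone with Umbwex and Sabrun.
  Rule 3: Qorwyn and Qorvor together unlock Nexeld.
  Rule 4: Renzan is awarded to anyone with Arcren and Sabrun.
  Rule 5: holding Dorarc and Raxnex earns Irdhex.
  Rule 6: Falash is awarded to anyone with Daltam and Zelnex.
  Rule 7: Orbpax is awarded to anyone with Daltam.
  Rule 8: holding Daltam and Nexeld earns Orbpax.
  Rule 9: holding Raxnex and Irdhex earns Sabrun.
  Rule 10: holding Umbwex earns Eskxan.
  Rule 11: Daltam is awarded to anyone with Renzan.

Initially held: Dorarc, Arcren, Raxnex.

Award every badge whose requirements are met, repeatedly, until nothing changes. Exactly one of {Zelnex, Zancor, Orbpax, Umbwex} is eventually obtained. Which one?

With Dorarc and Raxnex, Irdhex is earned (Rule 5).
With Raxnex and Irdhex, Sabrun is earned (Rule 9).
With Arcren and Sabrun, Renzan is earned (Rule 4).
With Renzan, Daltam is earned (Rule 11).
With Daltam, Orbpax is earned (Rule 7).
No rule produces Umbwex, and it is not given. No rule produces Zancor, and it is not given. No rule produces Zelnex, and it is not given.

Orbpax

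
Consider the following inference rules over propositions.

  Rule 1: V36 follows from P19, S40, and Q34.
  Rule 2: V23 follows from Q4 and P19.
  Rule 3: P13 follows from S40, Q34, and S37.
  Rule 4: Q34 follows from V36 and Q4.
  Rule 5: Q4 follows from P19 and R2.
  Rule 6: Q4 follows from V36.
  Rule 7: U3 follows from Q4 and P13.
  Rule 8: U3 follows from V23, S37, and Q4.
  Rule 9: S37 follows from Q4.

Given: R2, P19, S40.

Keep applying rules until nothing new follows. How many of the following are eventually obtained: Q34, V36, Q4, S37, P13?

From P19 and R2, Rule 5 gives Q4.
From Q4, Rule 9 gives S37.
Q34 would need V36 and Q4 (Rule 4), but V36 is never established.
V36 would need P19, S40, and Q34 (Rule 1), but Q34 is never established.
Q4: reached.
S37: reached.
P13 would need S40, Q34, and S37 (Rule 3), but Q34 is never established.
Reached: Q4 and S37 — 2 of the 5.

2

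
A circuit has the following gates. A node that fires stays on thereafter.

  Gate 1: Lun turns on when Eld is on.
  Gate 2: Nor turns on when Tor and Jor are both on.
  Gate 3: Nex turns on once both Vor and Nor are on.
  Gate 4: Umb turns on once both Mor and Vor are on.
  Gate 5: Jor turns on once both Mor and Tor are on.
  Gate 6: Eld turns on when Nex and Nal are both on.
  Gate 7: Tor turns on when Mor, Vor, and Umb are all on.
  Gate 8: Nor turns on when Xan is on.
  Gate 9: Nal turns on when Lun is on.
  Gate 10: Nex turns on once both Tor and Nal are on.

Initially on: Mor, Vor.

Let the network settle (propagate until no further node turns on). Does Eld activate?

No

Eld would need Nex and Nal (Gate 6), but Nal never turns on.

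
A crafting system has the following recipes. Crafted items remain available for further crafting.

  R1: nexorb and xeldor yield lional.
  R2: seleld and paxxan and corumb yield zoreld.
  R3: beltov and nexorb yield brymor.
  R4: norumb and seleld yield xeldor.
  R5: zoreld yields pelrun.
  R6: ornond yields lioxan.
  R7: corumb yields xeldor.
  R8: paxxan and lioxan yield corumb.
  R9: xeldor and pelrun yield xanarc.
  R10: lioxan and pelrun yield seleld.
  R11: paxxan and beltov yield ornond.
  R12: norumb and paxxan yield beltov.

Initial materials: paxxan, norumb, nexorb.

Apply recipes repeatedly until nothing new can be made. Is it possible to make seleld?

No

seleld would need lioxan and pelrun (R10), but pelrun is never obtained.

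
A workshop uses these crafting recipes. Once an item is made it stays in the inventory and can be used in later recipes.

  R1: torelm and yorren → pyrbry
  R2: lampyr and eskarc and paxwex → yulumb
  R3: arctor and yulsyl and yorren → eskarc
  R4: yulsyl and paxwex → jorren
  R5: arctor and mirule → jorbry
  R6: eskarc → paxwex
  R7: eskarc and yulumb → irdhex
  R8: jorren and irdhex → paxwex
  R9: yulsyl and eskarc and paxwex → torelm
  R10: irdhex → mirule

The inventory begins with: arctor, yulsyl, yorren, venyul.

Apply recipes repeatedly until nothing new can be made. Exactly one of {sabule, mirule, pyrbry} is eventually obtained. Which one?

Using R3, arctor, yulsyl, and yorren make eskarc.
eskarc → paxwex (R6).
Using R9, yulsyl, eskarc, and paxwex make torelm.
Using R1, torelm and yorren make pyrbry.
No rule produces sabule, and it is not given. mirule would need irdhex (R10), but irdhex is never obtained.

pyrbry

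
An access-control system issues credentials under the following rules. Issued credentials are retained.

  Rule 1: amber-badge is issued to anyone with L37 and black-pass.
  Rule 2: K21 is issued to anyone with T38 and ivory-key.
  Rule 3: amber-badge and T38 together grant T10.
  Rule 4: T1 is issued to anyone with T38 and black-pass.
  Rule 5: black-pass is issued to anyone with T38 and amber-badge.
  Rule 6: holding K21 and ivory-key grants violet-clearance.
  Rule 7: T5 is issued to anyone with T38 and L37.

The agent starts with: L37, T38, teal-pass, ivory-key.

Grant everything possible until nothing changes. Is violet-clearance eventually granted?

Holding T38 and ivory-key grants K21 (Rule 2).
Holding K21 and ivory-key grants violet-clearance (Rule 6).

Yes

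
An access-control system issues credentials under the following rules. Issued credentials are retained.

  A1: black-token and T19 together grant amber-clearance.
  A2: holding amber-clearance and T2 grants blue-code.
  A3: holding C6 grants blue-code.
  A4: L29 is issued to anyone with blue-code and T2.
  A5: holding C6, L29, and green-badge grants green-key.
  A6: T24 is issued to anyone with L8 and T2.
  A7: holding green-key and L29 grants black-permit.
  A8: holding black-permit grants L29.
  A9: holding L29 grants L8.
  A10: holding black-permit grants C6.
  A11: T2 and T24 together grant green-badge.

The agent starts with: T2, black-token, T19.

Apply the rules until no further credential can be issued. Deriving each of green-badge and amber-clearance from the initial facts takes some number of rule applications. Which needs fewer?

amber-clearance

amber-clearance: Holding black-token and T19 grants amber-clearance (A1). [1 rule application]
green-badge: Holding black-token and T19 grants amber-clearance (A1). Holding amber-clearance and T2 grants blue-code (A2). Holding blue-code and T2 grants L29 (A4). Holding L29 grants L8 (A9). Holding L8 and T2 grants T24 (A6). Holding T2 and T24 grants green-badge (A11). [6 rule applications]
amber-clearance needs fewer.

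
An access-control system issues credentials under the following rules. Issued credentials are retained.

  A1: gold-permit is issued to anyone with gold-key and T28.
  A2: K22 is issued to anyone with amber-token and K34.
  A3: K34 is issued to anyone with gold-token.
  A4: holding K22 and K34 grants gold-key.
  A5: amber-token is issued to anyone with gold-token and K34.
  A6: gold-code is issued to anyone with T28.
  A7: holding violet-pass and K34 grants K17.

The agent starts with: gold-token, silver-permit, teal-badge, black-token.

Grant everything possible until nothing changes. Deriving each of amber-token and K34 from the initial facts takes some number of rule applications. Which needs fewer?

K34

K34: Holding gold-token grants K34 (A3). [1 rule application]
amber-token: Holding gold-token grants K34 (A3). Holding gold-token and K34 grants amber-token (A5). [2 rule applications]
K34 needs fewer.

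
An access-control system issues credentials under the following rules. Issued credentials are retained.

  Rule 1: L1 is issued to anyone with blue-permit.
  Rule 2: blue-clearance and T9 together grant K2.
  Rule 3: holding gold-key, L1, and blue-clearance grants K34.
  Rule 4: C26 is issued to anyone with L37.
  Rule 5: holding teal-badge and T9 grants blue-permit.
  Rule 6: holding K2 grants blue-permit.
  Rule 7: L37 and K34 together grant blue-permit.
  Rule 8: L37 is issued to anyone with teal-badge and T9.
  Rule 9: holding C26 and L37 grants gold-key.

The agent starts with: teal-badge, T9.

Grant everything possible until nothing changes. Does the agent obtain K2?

K2 would need blue-clearance and T9 (Rule 2), but blue-clearance is never granted.

No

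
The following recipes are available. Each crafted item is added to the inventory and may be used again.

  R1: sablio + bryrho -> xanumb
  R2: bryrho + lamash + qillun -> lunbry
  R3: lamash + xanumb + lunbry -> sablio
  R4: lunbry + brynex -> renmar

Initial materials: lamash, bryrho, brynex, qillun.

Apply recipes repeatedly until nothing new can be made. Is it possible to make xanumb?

xanumb would need sablio and bryrho (R1), but sablio is never obtained.

No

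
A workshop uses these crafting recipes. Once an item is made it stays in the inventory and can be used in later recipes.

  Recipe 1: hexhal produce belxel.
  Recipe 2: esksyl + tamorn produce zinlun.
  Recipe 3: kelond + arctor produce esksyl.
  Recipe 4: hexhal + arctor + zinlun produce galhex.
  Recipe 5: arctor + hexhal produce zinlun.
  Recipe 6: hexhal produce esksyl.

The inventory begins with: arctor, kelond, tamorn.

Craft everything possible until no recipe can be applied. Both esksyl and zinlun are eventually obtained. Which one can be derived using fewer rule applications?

esksyl

esksyl: kelond + arctor → esksyl (Recipe 3). [1 rule application]
zinlun: kelond + arctor → esksyl (Recipe 3). esksyl + tamorn → zinlun (Recipe 2). [2 rule applications]
esksyl needs fewer.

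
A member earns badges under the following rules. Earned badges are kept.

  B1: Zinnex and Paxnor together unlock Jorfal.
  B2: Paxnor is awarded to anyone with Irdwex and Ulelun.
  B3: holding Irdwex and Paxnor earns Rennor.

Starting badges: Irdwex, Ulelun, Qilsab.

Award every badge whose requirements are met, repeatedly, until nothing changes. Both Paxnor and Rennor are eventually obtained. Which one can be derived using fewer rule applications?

Paxnor: With Irdwex and Ulelun, Paxnor is earned (B2). [1 rule application]
Rennor: With Irdwex and Ulelun, Paxnor is earned (B2). With Irdwex and Paxnor, Rennor is earned (B3). [2 rule applications]
Paxnor needs fewer.

Paxnor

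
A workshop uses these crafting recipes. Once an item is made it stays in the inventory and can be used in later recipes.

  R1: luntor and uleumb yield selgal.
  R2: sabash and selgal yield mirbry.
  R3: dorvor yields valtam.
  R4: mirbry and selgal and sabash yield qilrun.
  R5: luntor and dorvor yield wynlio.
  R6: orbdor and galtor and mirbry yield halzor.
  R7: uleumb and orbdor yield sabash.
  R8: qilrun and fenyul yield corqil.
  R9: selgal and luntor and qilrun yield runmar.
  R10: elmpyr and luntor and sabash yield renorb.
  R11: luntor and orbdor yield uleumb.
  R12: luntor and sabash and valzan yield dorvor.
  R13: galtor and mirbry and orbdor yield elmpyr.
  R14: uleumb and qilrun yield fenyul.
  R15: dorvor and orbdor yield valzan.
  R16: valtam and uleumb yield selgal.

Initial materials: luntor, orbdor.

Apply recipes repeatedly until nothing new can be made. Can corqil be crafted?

Yes

luntor and orbdor → uleumb (R11).
Using R7, uleumb and orbdor make sabash.
luntor and uleumb → selgal (R1).
Using R2, sabash and selgal make mirbry.
mirbry and selgal and sabash → qilrun (R4).
Using R14, uleumb and qilrun make fenyul.
qilrun and fenyul → corqil (R8).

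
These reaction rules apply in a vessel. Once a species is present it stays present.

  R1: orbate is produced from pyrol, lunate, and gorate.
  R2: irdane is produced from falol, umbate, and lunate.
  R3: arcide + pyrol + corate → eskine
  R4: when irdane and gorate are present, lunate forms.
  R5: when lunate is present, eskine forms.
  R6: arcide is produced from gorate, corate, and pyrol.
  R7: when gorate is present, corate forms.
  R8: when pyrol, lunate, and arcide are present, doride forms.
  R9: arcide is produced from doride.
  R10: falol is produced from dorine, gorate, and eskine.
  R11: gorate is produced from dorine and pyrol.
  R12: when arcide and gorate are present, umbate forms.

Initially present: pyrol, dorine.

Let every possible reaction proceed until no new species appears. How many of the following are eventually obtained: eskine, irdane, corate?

2

dorine and pyrol present → gorate forms (R11).
gorate present → corate forms (R7).
gorate, corate, and pyrol present → arcide forms (R6).
arcide, pyrol, and corate present → eskine forms (R3).
eskine: reached.
irdane would need falol, umbate, and lunate (R2), but lunate never forms.
corate: reached.
Reached: eskine and corate — 2 of the 3.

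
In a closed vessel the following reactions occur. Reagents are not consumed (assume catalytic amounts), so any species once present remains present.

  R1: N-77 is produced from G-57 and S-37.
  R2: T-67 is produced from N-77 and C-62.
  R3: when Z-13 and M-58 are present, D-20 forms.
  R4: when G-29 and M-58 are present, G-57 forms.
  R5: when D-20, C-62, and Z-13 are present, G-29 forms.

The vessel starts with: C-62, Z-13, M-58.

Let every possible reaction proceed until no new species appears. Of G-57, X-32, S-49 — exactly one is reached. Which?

Z-13 and M-58 present → D-20 forms (R3).
D-20, C-62, and Z-13 present → G-29 forms (R5).
G-29 and M-58 present → G-57 forms (R4).
No rule produces X-32, and it is not given. No rule produces S-49, and it is not given.

G-57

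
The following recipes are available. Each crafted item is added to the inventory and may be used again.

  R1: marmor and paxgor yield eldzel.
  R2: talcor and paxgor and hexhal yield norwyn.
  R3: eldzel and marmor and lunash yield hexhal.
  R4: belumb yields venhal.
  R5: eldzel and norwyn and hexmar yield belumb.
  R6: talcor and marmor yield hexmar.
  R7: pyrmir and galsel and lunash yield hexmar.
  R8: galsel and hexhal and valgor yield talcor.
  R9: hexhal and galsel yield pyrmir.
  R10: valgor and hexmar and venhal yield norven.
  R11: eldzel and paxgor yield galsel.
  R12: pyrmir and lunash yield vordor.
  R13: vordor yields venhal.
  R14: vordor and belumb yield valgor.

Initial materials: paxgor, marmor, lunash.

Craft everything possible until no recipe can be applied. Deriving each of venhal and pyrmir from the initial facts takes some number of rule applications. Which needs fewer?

pyrmir

pyrmir: marmor and paxgor → eldzel (R1). eldzel and paxgor → galsel (R11). eldzel and marmor and lunash → hexhal (R3). Using R9, hexhal and galsel make pyrmir. [4 rule applications]
venhal: Using R1, marmor and paxgor make eldzel. Using R11, eldzel and paxgor make galsel. Using R3, eldzel, marmor, and lunash make hexhal. hexhal and galsel → pyrmir (R9). pyrmir and lunash → vordor (R12). vordor → venhal (R13). [6 rule applications]
pyrmir needs fewer.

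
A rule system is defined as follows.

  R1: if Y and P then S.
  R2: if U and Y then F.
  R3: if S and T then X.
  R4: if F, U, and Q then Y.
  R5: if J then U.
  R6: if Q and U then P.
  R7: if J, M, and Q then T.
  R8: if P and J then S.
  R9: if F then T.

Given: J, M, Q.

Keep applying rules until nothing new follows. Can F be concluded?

No

F would need U and Y (R2), but Y is never established.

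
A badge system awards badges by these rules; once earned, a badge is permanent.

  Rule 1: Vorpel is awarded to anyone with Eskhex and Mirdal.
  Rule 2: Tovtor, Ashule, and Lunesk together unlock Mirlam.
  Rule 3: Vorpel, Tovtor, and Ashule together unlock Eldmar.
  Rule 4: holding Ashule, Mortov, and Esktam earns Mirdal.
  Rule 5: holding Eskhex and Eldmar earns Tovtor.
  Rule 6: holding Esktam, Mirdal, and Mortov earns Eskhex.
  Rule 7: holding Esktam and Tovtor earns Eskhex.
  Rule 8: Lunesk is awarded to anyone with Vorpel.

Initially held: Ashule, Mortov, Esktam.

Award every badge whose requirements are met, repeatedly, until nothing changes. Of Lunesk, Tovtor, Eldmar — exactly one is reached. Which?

Lunesk

With Ashule, Mortov, and Esktam, Mirdal is earned (Rule 4).
With Esktam, Mirdal, and Mortov, Eskhex is earned (Rule 6).
With Eskhex and Mirdal, Vorpel is earned (Rule 1).
With Vorpel, Lunesk is earned (Rule 8).
Tovtor would need Eskhex and Eldmar (Rule 5), but Eldmar is never earned. Eldmar would need Vorpel, Tovtor, and Ashule (Rule 3), but Tovtor is never earned.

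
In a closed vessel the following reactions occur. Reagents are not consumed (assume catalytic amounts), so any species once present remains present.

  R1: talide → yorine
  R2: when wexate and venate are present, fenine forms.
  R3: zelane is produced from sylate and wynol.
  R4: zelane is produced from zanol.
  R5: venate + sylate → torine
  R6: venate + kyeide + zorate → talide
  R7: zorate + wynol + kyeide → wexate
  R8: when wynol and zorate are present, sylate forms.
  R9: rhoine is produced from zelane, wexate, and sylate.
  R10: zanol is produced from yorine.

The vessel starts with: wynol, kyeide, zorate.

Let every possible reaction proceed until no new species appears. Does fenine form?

No

fenine would need wexate and venate (R2), but venate never forms.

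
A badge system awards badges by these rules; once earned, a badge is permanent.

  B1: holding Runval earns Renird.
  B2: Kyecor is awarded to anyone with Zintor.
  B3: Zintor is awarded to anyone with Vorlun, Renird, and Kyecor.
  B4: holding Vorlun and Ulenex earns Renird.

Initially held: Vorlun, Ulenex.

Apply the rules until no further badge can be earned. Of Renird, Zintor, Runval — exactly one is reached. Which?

With Vorlun and Ulenex, Renird is earned (B4).
Zintor would need Vorlun, Renird, and Kyecor (B3), but Kyecor is never earned. No rule produces Runval, and it is not given.

Renird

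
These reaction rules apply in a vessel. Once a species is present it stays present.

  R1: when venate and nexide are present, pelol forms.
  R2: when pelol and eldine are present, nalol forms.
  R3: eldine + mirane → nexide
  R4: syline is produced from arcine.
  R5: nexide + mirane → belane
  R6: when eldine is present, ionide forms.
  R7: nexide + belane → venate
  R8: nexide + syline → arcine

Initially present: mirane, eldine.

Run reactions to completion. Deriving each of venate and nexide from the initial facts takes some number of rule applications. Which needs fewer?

nexide: eldine and mirane present → nexide forms (R3). [1 rule application]
venate: eldine and mirane present → nexide forms (R3). nexide and mirane present → belane forms (R5). nexide and belane present → venate forms (R7). [3 rule applications]
nexide needs fewer.

nexide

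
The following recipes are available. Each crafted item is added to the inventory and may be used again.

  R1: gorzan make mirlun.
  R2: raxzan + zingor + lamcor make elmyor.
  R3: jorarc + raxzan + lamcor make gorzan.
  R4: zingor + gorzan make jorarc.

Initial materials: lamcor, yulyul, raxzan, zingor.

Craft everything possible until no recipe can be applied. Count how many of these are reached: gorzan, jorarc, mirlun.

0

gorzan would need jorarc, raxzan, and lamcor (R3), but jorarc is never obtained.
jorarc would need zingor and gorzan (R4), but gorzan is never obtained.
mirlun would need gorzan (R1), but gorzan is never obtained.
None of the 3 are reached.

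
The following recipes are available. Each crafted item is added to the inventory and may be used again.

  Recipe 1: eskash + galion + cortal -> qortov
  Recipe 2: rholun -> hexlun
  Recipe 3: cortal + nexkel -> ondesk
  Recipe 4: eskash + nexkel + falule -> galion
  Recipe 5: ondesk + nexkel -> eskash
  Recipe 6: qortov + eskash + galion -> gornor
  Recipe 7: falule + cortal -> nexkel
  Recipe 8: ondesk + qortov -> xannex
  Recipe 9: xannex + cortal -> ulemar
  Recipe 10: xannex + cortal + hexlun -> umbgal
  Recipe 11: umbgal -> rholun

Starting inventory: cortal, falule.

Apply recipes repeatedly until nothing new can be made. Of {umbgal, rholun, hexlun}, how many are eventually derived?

umbgal would need xannex, cortal, and hexlun (Recipe 10), but hexlun is never obtained.
rholun would need umbgal (Recipe 11), but umbgal is never obtained.
hexlun would need rholun (Recipe 2), but rholun is never obtained.
None of the 3 are reached.

0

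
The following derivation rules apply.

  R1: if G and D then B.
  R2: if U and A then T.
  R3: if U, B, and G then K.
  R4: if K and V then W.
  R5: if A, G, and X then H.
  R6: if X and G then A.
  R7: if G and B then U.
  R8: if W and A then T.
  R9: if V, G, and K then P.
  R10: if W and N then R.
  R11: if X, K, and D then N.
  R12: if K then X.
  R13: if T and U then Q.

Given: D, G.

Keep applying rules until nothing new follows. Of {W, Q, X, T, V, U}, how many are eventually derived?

4

G and D hold, so B follows (R1).
From G and B, R7 gives U.
U, B, and G hold, so K follows (R3).
K holds, so X follows (R12).
From X and G, R6 gives A.
From U and A, R2 gives T.
From T and U, R13 gives Q.
W would need K and V (R4), but V is never established.
Q: reached.
X: reached.
T: reached.
No rule produces V, and it is not given.
U: reached.
Reached: Q, X, T, and U — 4 of the 6.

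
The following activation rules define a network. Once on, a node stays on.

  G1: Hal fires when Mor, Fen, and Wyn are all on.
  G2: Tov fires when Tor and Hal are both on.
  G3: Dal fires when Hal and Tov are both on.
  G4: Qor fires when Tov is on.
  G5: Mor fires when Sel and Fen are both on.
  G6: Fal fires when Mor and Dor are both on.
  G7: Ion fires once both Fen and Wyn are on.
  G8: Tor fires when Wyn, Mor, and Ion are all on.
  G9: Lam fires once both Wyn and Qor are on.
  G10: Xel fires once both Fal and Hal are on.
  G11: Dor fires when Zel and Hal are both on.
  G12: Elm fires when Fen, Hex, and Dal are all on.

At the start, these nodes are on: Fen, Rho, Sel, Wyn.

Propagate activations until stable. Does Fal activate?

Fal would need Mor and Dor (G6), but Dor never turns on.

No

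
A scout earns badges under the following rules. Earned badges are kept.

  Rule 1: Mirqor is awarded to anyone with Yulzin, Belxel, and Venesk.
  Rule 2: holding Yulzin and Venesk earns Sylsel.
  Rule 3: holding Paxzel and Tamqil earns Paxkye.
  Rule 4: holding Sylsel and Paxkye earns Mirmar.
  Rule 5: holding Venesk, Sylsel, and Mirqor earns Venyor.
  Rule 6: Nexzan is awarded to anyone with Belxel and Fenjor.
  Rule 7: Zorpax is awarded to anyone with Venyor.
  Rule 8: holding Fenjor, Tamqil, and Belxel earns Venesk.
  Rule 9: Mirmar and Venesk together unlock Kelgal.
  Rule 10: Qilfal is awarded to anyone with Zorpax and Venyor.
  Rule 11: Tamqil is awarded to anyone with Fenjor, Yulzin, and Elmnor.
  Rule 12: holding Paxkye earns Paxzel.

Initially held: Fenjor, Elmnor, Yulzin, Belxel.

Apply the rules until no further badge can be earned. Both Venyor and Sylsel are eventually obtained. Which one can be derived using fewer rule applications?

Sylsel

Sylsel: With Fenjor, Yulzin, and Elmnor, Tamqil is earned (Rule 11). With Fenjor, Tamqil, and Belxel, Venesk is earned (Rule 8). With Yulzin and Venesk, Sylsel is earned (Rule 2). [3 rule applications]
Venyor: With Fenjor, Yulzin, and Elmnor, Tamqil is earned (Rule 11). With Fenjor, Tamqil, and Belxel, Venesk is earned (Rule 8). With Yulzin and Venesk, Sylsel is earned (Rule 2). With Yulzin, Belxel, and Venesk, Mirqor is earned (Rule 1). With Venesk, Sylsel, and Mirqor, Venyor is earned (Rule 5). [5 rule applications]
Sylsel needs fewer.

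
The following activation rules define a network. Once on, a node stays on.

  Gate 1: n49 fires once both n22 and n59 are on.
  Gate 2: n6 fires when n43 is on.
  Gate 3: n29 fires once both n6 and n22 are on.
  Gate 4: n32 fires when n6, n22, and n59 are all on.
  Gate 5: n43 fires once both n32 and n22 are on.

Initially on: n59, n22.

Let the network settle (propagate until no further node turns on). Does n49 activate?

n22 and n59 are on, so n49 fires (Gate 1).

Yes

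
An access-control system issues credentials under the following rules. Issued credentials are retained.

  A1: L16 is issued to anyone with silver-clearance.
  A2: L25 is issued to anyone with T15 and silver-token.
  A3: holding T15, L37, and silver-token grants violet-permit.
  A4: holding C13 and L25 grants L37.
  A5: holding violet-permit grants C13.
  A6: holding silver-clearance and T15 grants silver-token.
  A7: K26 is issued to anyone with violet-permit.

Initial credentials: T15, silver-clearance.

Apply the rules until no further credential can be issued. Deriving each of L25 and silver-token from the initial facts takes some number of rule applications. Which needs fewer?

silver-token: Holding silver-clearance and T15 grants silver-token (A6). [1 rule application]
L25: Holding silver-clearance and T15 grants silver-token (A6). Holding T15 and silver-token grants L25 (A2). [2 rule applications]
silver-token needs fewer.

silver-token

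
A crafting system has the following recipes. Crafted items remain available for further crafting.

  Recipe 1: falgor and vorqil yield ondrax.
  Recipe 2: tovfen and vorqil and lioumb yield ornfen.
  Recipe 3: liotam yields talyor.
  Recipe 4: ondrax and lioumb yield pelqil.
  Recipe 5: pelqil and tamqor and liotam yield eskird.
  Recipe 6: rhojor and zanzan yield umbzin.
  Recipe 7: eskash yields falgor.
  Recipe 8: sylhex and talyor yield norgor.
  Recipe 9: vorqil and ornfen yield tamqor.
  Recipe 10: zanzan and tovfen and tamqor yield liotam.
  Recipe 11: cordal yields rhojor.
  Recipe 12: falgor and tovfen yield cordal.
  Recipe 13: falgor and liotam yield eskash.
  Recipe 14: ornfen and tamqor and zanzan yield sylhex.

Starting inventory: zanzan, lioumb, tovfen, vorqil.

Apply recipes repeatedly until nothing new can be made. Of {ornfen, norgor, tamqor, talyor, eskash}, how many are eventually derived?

tovfen and vorqil and lioumb → ornfen (Recipe 2).
vorqil and ornfen → tamqor (Recipe 9).
ornfen and tamqor and zanzan → sylhex (Recipe 14).
Using Recipe 10, zanzan, tovfen, and tamqor make liotam.
Using Recipe 3, liotam makes talyor.
Using Recipe 8, sylhex and talyor make norgor.
ornfen: reached.
norgor: reached.
tamqor: reached.
talyor: reached.
eskash would need falgor and liotam (Recipe 13), but falgor is never obtained.
Reached: ornfen, norgor, tamqor, and talyor — 4 of the 5.

4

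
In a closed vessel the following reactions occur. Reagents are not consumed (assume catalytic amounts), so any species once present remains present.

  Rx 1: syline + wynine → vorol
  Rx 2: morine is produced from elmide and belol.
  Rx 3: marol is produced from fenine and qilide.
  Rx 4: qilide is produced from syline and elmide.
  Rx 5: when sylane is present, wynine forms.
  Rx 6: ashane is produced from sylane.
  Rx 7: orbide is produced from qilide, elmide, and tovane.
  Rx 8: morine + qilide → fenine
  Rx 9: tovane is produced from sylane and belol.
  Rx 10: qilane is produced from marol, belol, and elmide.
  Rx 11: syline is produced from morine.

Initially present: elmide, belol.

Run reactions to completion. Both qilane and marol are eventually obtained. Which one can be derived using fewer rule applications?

marol: elmide and belol present → morine forms (Rx 2). morine present → syline forms (Rx 11). syline and elmide present → qilide forms (Rx 4). morine and qilide present → fenine forms (Rx 8). fenine and qilide present → marol forms (Rx 3). [5 rule applications]
qilane: elmide and belol present → morine forms (Rx 2). morine present → syline forms (Rx 11). syline and elmide present → qilide forms (Rx 4). morine and qilide present → fenine forms (Rx 8). fenine and qilide present → marol forms (Rx 3). marol, belol, and elmide present → qilane forms (Rx 10). [6 rule applications]
marol needs fewer.

marol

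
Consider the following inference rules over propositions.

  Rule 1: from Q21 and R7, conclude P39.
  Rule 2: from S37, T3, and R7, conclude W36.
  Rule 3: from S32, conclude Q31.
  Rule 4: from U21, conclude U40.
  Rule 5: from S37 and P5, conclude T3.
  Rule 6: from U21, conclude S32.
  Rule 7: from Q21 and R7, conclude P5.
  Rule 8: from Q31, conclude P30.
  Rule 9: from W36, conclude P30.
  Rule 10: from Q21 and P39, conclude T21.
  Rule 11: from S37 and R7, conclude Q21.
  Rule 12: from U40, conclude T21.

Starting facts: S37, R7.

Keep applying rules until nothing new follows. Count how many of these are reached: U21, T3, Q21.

From S37 and R7, Rule 11 gives Q21.
From Q21 and R7, Rule 7 gives P5.
From S37 and P5, Rule 5 gives T3.
No rule produces U21, and it is not given.
T3: reached.
Q21: reached.
Reached: T3 and Q21 — 2 of the 3.

2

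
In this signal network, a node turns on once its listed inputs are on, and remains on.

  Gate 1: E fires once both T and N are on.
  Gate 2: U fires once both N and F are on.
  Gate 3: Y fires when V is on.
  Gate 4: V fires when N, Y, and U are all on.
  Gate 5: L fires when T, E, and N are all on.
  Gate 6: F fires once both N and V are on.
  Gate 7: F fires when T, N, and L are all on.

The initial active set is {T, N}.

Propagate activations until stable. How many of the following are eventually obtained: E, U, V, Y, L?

T and N are on, so E fires (Gate 1).
T, E, and N are on, so L fires (Gate 5).
T, N, and L are on, so F fires (Gate 7).
N and F are on, so U fires (Gate 2).
E: reached.
U: reached.
V would need N, Y, and U (Gate 4), but Y never turns on.
Y would need V (Gate 3), but V never turns on.
L: reached.
Reached: E, U, and L — 3 of the 5.

3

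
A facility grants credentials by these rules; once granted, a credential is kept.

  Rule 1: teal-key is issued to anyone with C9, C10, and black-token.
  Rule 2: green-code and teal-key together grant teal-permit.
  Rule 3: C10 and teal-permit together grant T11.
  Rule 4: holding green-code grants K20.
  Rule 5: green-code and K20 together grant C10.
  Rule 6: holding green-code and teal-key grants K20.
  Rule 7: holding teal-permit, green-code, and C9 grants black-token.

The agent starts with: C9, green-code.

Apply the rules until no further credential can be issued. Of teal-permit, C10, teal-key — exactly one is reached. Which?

Holding green-code grants K20 (Rule 4).
Holding green-code and K20 grants C10 (Rule 5).
teal-permit would need green-code and teal-key (Rule 2), but teal-key is never granted. teal-key would need C9, C10, and black-token (Rule 1), but black-token is never granted.

C10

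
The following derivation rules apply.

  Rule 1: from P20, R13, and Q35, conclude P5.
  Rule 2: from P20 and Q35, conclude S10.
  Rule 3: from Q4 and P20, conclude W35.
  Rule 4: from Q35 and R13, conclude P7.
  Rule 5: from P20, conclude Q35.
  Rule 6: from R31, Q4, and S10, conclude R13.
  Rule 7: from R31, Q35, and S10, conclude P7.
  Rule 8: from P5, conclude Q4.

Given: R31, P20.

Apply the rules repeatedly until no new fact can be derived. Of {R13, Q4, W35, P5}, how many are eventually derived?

0

R13 would need R31, Q4, and S10 (Rule 6), but Q4 is never established.
Q4 would need P5 (Rule 8), but P5 is never established.
W35 would need Q4 and P20 (Rule 3), but Q4 is never established.
P5 would need P20, R13, and Q35 (Rule 1), but R13 is never established.
None of the 4 are reached.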